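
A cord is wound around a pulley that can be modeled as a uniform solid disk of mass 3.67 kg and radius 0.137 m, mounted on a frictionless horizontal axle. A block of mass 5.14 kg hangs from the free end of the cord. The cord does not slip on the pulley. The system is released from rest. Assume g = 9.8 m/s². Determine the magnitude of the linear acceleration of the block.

a ≈ 7.22 m/s²

I = ½MR² = (1/2)(3.67)(0.137)² = 0.03444 kg·m².
Block: mg − T = ma. Pulley: TR = Iα. No-slip: a = αR, so T = (I/R²)a = 1.835·a.
Then mg = (m + 1.835)a, so a = (5.14)(9.8)/(5.14 + 1.835) = 7.222 m/s².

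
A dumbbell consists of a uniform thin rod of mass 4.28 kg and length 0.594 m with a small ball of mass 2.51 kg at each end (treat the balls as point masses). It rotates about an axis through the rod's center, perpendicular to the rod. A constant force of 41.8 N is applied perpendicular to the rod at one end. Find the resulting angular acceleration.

I_rod = (1/12)ML² = (1/12)(4.28)(0.594)² = 0.1258 kg·m².
I_balls = 2·m·(L/2)² = 2(2.51)(0.2970)² = 0.4428 kg·m².
Total I = 0.5687 kg·m².
τ = F·(L/2) = (41.8)(0.297) = 12.41 N·m.
α = τ/I = 12.41/0.5687 = 21.83 rad/s².

α ≈ 21.8 rad/s²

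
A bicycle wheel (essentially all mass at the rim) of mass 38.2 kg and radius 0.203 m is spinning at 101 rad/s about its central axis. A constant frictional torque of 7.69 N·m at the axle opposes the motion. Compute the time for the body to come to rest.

I = MR² = (38.2)(0.203)² = 1.574 kg·m².
The net torque has magnitude 7.69 N·m, opposing ω.
|α| = τ/I = 7.690/1.574 = 4.885 rad/s² (deceleration).
0 = ω₀ − |α|t ⇒ t = ω₀/|α| = 101/4.885 = 20.68 s.

t ≈ 20.7 s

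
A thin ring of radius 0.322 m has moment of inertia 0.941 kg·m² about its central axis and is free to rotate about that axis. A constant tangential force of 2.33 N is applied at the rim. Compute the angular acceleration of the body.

τ = F R = (2.33)(0.322) = 0.7503 N·m.
From τ = Iα: α = 0.7503/0.9410 = 0.7973 rad/s².

α ≈ 0.797 rad/s²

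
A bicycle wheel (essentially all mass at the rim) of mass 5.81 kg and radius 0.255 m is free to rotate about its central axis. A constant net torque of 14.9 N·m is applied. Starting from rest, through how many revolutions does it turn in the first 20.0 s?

I = MR² = (5.81)(0.255)² = 0.3778 kg·m².
α = τ/I = 14.9/0.3778 = 39.44 rad/s².
θ = ½αt² = ½(39.44)(20.0)² = 7888 rad.
Revolutions = θ/(2π) = 1255.

≈ 1260 revolutions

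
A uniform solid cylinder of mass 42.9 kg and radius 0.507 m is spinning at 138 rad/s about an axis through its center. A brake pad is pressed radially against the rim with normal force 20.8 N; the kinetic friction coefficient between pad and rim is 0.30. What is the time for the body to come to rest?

t ≈ 241 s

I = ½MR² = (1/2)(42.9)(0.507)² = 5.514 kg·m².
Friction force f = μN = (0.30)(20.8) = 6.240 N at the rim; torque magnitude τ = fR = 3.164 N·m, opposing ω.
|α| = τ/I = 3.164/5.514 = 0.5738 rad/s² (deceleration).
0 = ω₀ − |α|t ⇒ t = ω₀/|α| = 138/0.5738 = 240.5 s.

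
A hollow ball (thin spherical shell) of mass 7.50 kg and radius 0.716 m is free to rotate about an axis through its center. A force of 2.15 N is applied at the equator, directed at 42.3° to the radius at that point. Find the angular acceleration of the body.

α ≈ 0.404 rad/s²

I = (2/3)MR² = (2/3)(7.50)(0.716)² = 2.563 kg·m².
Only the tangential component produces torque: τ = F R sinθ = (2.15)(0.716) sin 42.3° = 1.036 N·m.
Newton's second law for rotation, τ = Iα, gives α = τ/I = 1.036/2.563 = 0.4042 rad/s².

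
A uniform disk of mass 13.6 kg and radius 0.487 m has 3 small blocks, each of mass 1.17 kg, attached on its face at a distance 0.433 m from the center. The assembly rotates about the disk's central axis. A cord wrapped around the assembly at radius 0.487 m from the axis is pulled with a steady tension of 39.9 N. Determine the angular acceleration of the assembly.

α ≈ 8.56 rad/s²

I_disk = ½MR² = ½(13.6)(0.487)² = 1.613 kg·m².
I_blocks = 3·m·r² = 3(1.17)(0.433)² = 0.6581 kg·m².
Total I = 2.271 kg·m².
τ = F r = (39.9)(0.487) = 19.43 N·m.
α = τ/I = 19.43/2.271 = 8.557 rad/s².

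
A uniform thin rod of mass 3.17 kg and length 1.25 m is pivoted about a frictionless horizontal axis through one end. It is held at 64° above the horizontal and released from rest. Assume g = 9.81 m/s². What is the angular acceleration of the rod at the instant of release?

About the pivot, I = (1/3)ML² = (1/3)(3.17)(1.25)² = 1.651 kg·m².
The weight acts at the center, a distance L/2 = 0.6250 m from the pivot; τ = Mg(L/2) cos 64° = 8.520 N·m.
α = τ/I = 8.520/1.651 = 5.161 rad/s².

α ≈ 5.16 rad/s²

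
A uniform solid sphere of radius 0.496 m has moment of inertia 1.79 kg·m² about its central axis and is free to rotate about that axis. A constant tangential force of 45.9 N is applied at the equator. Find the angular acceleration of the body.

α ≈ 12.7 rad/s²

τ = F R = (45.9)(0.496) = 22.77 N·m.
Newton's second law for rotation, τ = Iα, gives α = τ/I = 22.77/1.790 = 12.72 rad/s².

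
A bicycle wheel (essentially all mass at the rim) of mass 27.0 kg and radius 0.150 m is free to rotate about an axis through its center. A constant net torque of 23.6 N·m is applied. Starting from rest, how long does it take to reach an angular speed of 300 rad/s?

I = MR² = (27.0)(0.150)² = 0.6075 kg·m².
α = τ/I = 23.6/0.6075 = 38.85 rad/s².
ω = αt ⇒ t = ω/α = 300/38.85 = 7.722 s.

t ≈ 7.72 s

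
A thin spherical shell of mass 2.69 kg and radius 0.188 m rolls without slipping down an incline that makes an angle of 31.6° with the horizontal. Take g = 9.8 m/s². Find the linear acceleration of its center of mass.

a ≈ 3.08 m/s²

Translation along the incline: Mg sinθ − f = Ma.
Rotation about the center: fR = Iα with I = (2/3)MR². No-slip gives a = αR, so f = (I/R²)a = (2/3)M a.
Substituting: Mg sinθ = (1 + 0.6667)Ma, so a = g sinθ/(1 + 0.6667) = (9.8) sin 31.6° / 1.667 = 3.081 m/s².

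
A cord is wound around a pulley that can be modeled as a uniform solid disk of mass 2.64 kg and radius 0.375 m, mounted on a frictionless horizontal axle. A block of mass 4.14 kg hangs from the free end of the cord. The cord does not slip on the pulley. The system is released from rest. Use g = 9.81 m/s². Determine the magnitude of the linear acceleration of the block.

I = ½MR² = (1/2)(2.64)(0.375)² = 0.1856 kg·m².
Block: mg − T = ma. Pulley: TR = Iα. No-slip: a = αR, so T = (I/R²)a = 1.320·a.
Then mg = (m + 1.320)a, so a = (4.14)(9.81)/(4.14 + 1.320) = 7.438 m/s².

a ≈ 7.44 m/s²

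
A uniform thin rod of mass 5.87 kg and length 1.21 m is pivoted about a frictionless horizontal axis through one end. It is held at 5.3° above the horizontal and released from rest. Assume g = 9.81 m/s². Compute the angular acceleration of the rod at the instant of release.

About the pivot, I = (1/3)ML² = (1/3)(5.87)(1.21)² = 2.865 kg·m².
The weight acts at the center, a distance L/2 = 0.6050 m from the pivot; τ = Mg(L/2) cos 5.3° = 34.69 N·m.
α = τ/I = 34.69/2.865 = 12.11 rad/s².
(Equivalently α = (3g/(2L)) cos 5.3° = 12.11 rad/s².)

α ≈ 12.1 rad/s²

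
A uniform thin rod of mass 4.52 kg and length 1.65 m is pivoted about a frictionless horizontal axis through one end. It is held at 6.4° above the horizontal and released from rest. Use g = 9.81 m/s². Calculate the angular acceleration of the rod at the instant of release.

About the pivot, I = (1/3)ML² = (1/3)(4.52)(1.65)² = 4.102 kg·m².
The weight acts at the center, a distance L/2 = 0.8250 m from the pivot; τ = Mg(L/2) cos 6.4° = 36.35 N·m.
α = τ/I = 36.35/4.102 = 8.863 rad/s².
(Equivalently α = (3g/(2L)) cos 6.4° = 8.863 rad/s².)

α ≈ 8.86 rad/s²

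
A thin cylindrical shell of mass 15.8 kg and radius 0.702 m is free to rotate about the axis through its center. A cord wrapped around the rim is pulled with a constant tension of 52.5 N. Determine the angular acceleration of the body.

I = MR² = (15.8)(0.702)² = 7.786 kg·m².
τ = F R = (52.5)(0.702) = 36.85 N·m.
From τ = Iα: α = 36.85/7.786 = 4.733 rad/s².

α ≈ 4.73 rad/s²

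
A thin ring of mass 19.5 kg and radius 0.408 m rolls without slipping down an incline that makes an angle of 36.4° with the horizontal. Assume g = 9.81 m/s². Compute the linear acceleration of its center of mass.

a ≈ 2.91 m/s²

Translation along the incline: Mg sinθ − f = Ma.
Rotation about the center: fR = Iα with I = MR². No-slip gives a = αR, so f = (I/R²)a = M a.
Substituting: Mg sinθ = (1 + 1.000)Ma, so a = g sinθ/(1 + 1.000) = (9.81) sin 36.4° / 2.000 = 2.911 m/s².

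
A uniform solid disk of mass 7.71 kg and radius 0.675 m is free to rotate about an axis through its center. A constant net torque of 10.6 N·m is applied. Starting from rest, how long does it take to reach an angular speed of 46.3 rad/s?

I = ½MR² = (1/2)(7.71)(0.675)² = 1.756 kg·m².
α = τ/I = 10.6/1.756 = 6.035 rad/s².
ω = αt ⇒ t = ω/α = 46.3/6.035 = 7.672 s.

t ≈ 7.67 s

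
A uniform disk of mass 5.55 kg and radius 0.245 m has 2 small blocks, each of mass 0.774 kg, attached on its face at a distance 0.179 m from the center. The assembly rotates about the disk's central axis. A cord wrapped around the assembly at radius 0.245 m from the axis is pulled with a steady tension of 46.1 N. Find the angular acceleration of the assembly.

α ≈ 52.2 rad/s²

I_disk = ½MR² = ½(5.55)(0.245)² = 0.1666 kg·m².
I_blocks = 2·m·r² = 2(0.774)(0.179)² = 0.04960 kg·m².
Total I = 0.2162 kg·m².
τ = F r = (46.1)(0.245) = 11.29 N·m.
α = τ/I = 11.29/0.2162 = 52.25 rad/s².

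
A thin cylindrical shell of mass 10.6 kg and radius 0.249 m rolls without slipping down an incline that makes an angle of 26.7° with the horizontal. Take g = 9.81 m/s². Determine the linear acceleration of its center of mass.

Translation along the incline: Mg sinθ − f = Ma.
Rotation about the center: fR = Iα with I = MR². No-slip gives a = αR, so f = (I/R²)a = M a.
Substituting: Mg sinθ = (1 + 1.000)Ma, so a = g sinθ/(1 + 1.000) = (9.81) sin 26.7° / 2.000 = 2.204 m/s².

a ≈ 2.20 m/s²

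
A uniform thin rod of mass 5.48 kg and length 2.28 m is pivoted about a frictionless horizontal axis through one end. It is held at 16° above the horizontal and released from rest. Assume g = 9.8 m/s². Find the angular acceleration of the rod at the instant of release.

α ≈ 6.20 rad/s²

About the pivot, I = (1/3)ML² = (1/3)(5.48)(2.28)² = 9.496 kg·m².
The weight acts at the center, a distance L/2 = 1.140 m from the pivot; τ = Mg(L/2) cos 16° = 58.85 N·m.
α = τ/I = 58.85/9.496 = 6.198 rad/s².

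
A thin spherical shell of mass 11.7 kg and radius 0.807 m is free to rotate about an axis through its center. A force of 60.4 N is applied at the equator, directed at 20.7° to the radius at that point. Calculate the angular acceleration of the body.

α ≈ 3.39 rad/s²

I = (2/3)MR² = (2/3)(11.7)(0.807)² = 5.080 kg·m².
Only the tangential component produces torque: τ = F R sinθ = (60.4)(0.807) sin 20.7° = 17.23 N·m.
Newton's second law for rotation, τ = Iα, gives α = τ/I = 17.23/5.080 = 3.392 rad/s².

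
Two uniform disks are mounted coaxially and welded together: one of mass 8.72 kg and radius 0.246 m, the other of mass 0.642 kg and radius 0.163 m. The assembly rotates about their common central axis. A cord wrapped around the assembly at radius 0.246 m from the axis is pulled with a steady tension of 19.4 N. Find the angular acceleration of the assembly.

I = ½M₁R₁² + ½M₂R₂² = ½(8.72)(0.246)² + ½(0.642)(0.163)² = 0.2724 kg·m².
τ = F r = (19.4)(0.246) = 4.772 N·m.
α = τ/I = 4.772/0.2724 = 17.52 rad/s².

α ≈ 17.5 rad/s²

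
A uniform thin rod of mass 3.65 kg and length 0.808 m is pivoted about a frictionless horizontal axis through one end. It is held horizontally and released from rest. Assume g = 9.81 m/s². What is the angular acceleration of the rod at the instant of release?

α ≈ 18.2 rad/s²

About the pivot, I = (1/3)ML² = (1/3)(3.65)(0.808)² = 0.7943 kg·m².
The weight acts at the center, a distance L/2 = 0.4040 m from the pivot; τ = Mg(L/2) = 14.47 N·m.
α = τ/I = 14.47/0.7943 = 18.21 rad/s².
(Equivalently α = (3g/(2L)) = 18.21 rad/s².)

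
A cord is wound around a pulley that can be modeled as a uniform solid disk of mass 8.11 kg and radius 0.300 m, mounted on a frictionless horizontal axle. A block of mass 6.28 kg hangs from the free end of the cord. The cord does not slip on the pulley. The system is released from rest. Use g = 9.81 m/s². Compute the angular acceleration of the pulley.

I = ½MR² = (1/2)(8.11)(0.300)² = 0.3649 kg·m².
Block: mg − T = ma. Pulley: TR = Iα. No-slip: a = αR, so T = (I/R²)a = 4.055·a.
Then mg = (m + 4.055)a, so a = (6.28)(9.81)/(6.28 + 4.055) = 5.961 m/s².
α = a/R = 5.961/0.300 = 19.87 rad/s².

α ≈ 19.9 rad/s²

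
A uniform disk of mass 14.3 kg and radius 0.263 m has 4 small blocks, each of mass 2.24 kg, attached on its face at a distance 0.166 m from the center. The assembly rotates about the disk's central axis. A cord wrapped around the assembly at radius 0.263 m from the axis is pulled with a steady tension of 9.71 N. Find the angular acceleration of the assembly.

α ≈ 3.44 rad/s²

I_disk = ½MR² = ½(14.3)(0.263)² = 0.4946 kg·m².
I_blocks = 4·m·r² = 4(2.24)(0.166)² = 0.2469 kg·m².
Total I = 0.7415 kg·m².
τ = F r = (9.71)(0.263) = 2.554 N·m.
α = τ/I = 2.554/0.7415 = 3.444 rad/s².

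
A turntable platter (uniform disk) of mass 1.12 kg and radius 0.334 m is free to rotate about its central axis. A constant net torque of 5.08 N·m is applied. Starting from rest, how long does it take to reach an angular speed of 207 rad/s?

t ≈ 2.55 s

I = ½MR² = (1/2)(1.12)(0.334)² = 0.06247 kg·m².
α = τ/I = 5.08/0.06247 = 81.32 rad/s².
ω = αt ⇒ t = ω/α = 207/81.32 = 2.546 s.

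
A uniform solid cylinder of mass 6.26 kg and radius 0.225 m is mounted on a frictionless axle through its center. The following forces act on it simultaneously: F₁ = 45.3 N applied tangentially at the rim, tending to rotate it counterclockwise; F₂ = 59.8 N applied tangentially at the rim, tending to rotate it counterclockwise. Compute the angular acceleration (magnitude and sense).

α ≈ 149 rad/s², counterclockwise

I = ½MR² = (1/2)(6.26)(0.225)² = 0.1585 kg·m².
Taking counterclockwise as positive: τ₁ = +(45.3)(0.225) = +10.19 N·m; τ₂ = +(59.8)(0.225) = +13.46 N·m.
Net torque τ = 23.65 N·m.
α = τ/I = 23.65/0.1585 = 149.2 rad/s².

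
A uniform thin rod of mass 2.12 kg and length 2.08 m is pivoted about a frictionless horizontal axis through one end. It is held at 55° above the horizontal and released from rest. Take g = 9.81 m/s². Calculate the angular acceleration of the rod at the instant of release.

α ≈ 4.06 rad/s²

About the pivot, I = (1/3)ML² = (1/3)(2.12)(2.08)² = 3.057 kg·m².
The weight acts at the center, a distance L/2 = 1.040 m from the pivot; τ = Mg(L/2) cos 55° = 12.41 N·m.
α = τ/I = 12.41/3.057 = 4.058 rad/s².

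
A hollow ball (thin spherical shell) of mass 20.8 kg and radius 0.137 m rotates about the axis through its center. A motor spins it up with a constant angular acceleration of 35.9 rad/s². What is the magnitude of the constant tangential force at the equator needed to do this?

F ≈ 68.2 N

I = (2/3)MR² = (2/3)(20.8)(0.137)² = 0.2603 kg·m².
The required torque is τ = Iα = (0.2603)(35.90) = 9.343 N·m.
A tangential force at the equator gives τ = FR, so F = τ/R = 9.343/0.137 = 68.20 N.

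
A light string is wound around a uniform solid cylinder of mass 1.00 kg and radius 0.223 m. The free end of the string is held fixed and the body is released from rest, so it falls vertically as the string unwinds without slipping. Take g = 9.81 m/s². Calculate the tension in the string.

T ≈ 3.27 N

Translation: Mg − T = Ma. Rotation about the center: TR = Iα with I = ½MR².
With a = αR: T = (I/R²)a = (1/2)M a, so Mg = (1 + 0.5000)Ma.
a = g/(1 + 0.5000) = 9.81/1.500 = 6.540 m/s².
T = 0.5000·M·a = (0.5000)(1.00)(6.540) = 3.270 N.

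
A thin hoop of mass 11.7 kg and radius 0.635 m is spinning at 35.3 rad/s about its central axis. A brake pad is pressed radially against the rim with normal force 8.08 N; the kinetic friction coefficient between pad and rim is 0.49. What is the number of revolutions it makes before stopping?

I = MR² = (11.7)(0.635)² = 4.718 kg·m².
Friction force f = μN = (0.49)(8.08) = 3.959 N at the rim; torque magnitude τ = fR = 2.514 N·m, opposing ω.
|α| = τ/I = 2.514/4.718 = 0.5329 rad/s² (deceleration).
ω² = ω₀² − 2|α|θ with ω = 0 ⇒ θ = ω₀²/(2|α|) = 1169 rad = 186.1 rev.

≈ 186 revolutions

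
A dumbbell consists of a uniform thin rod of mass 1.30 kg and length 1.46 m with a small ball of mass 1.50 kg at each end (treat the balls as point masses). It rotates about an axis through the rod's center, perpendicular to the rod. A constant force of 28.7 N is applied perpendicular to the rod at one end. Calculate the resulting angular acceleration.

α ≈ 11.5 rad/s²

I_rod = (1/12)ML² = (1/12)(1.30)(1.46)² = 0.2309 kg·m².
I_balls = 2·m·(L/2)² = 2(1.50)(0.7300)² = 1.599 kg·m².
Total I = 1.830 kg·m².
τ = F·(L/2) = (28.7)(0.730) = 20.95 N·m.
α = τ/I = 20.95/1.830 = 11.45 rad/s².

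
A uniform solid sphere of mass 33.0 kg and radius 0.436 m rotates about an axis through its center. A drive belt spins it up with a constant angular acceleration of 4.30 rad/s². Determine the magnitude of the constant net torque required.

τ ≈ 10.8 N·m

I = (2/5)MR² = (2/5)(33.0)(0.436)² = 2.509 kg·m².
τ = Iα = (2.509)(4.300) = 10.79 N·m.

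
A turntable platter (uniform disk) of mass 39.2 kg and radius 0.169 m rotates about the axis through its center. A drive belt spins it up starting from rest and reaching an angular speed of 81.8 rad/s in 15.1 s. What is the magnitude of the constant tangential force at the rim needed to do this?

I = ½MR² = (1/2)(39.2)(0.169)² = 0.5598 kg·m².
α = Δω/Δt = (81.8 − 0)/15.1 = 5.417 rad/s².
The required torque is τ = Iα = (0.5598)(5.417) = 3.033 N·m.
A tangential force at the rim gives τ = FR, so F = τ/R = 3.033/0.169 = 17.94 N.

F ≈ 17.9 N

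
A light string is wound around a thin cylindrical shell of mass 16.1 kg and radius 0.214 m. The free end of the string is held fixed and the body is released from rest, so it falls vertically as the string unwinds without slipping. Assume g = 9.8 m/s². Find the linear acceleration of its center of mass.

a ≈ 4.90 m/s²

Translation: Mg − T = Ma. Rotation about the center: TR = Iα with I = MR².
With a = αR: T = (I/R²)a = M a, so Mg = (1 + 1.000)Ma.
a = g/(1 + 1.000) = 9.8/2.000 = 4.900 m/s².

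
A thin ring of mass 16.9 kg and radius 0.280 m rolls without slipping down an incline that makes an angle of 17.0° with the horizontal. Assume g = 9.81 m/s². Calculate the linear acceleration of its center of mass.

a ≈ 1.43 m/s²

Translation along the incline: Mg sinθ − f = Ma.
Rotation about the center: fR = Iα with I = MR². No-slip gives a = αR, so f = (I/R²)a = M a.
Substituting: Mg sinθ = (1 + 1.000)Ma, so a = g sinθ/(1 + 1.000) = (9.81) sin 17.0° / 2.000 = 1.434 m/s².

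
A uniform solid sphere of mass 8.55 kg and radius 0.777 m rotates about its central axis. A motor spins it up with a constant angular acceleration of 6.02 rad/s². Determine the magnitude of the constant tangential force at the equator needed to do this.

I = (2/5)MR² = (2/5)(8.55)(0.777)² = 2.065 kg·m².
The required torque is τ = Iα = (2.065)(6.020) = 12.43 N·m.
A tangential force at the equator gives τ = FR, so F = τ/R = 12.43/0.777 = 16.00 N.

F ≈ 16.0 N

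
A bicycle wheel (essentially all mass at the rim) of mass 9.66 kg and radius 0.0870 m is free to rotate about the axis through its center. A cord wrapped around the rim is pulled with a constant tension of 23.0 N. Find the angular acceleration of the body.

α ≈ 27.4 rad/s²

I = MR² = (9.66)(0.0870)² = 0.07312 kg·m².
τ = F R = (23.0)(0.0870) = 2.001 N·m.
Newton's second law for rotation, τ = Iα, gives α = τ/I = 2.001/0.07312 = 27.37 rad/s².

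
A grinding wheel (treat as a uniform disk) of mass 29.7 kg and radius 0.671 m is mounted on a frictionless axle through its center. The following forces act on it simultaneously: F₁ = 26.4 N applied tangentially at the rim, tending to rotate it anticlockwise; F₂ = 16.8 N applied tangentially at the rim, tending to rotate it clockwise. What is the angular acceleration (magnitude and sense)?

α ≈ 0.963 rad/s², anticlockwise

I = ½MR² = (1/2)(29.7)(0.671)² = 6.686 kg·m².
Taking anticlockwise as positive: τ₁ = +(26.4)(0.671) = +17.71 N·m; τ₂ = −(16.8)(0.671) = −11.27 N·m.
Net torque τ = 6.442 N·m.
α = τ/I = 6.442/6.686 = 0.9634 rad/s².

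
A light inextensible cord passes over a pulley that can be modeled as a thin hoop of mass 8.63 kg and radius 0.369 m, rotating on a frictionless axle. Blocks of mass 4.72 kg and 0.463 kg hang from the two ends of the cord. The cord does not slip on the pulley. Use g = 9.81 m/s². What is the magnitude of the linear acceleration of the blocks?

I = MR² = (8.63)(0.369)² = 1.175 kg·m².
Heavier block: m₁g − T₁ = m₁a. Lighter block: T₂ − m₂g = m₂a.
Pulley: (T₁ − T₂)R = Iα = I(a/R), so T₁ − T₂ = (I/R²)a = 1·M_p a = 8.630·a.
Adding the three: (m₁ − m₂)g = (m₁ + m₂ + 8.630)a, so a = (4.72 − 0.463)(9.81)/(4.72 + 0.463 + 8.630) = 3.023 m/s².

a ≈ 3.02 m/s²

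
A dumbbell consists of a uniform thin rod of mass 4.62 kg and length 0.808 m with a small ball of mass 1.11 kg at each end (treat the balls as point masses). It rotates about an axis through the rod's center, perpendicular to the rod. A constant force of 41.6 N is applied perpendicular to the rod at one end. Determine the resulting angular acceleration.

α ≈ 27.4 rad/s²

I_rod = (1/12)ML² = (1/12)(4.62)(0.808)² = 0.2514 kg·m².
I_balls = 2·m·(L/2)² = 2(1.11)(0.4040)² = 0.3623 kg·m².
Total I = 0.6137 kg·m².
τ = F·(L/2) = (41.6)(0.404) = 16.81 N·m.
α = τ/I = 16.81/0.6137 = 27.39 rad/s².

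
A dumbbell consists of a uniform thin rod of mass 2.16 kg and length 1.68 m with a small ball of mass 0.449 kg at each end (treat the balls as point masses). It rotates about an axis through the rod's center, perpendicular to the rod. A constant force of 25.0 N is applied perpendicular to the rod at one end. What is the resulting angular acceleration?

I_rod = (1/12)ML² = (1/12)(2.16)(1.68)² = 0.5080 kg·m².
I_balls = 2·m·(L/2)² = 2(0.449)(0.8400)² = 0.6336 kg·m².
Total I = 1.142 kg·m².
τ = F·(L/2) = (25.0)(0.840) = 21.00 N·m.
α = τ/I = 21.00/1.142 = 18.39 rad/s².

α ≈ 18.4 rad/s²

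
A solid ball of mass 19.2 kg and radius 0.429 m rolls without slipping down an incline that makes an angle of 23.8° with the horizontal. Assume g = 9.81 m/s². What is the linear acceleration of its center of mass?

a ≈ 2.83 m/s²

Translation along the incline: Mg sinθ − f = Ma.
Rotation about the center: fR = Iα with I = (2/5)MR². No-slip gives a = αR, so f = (I/R²)a = (2/5)M a.
Substituting: Mg sinθ = (1 + 0.4000)Ma, so a = g sinθ/(1 + 0.4000) = (9.81) sin 23.8° / 1.400 = 2.828 m/s².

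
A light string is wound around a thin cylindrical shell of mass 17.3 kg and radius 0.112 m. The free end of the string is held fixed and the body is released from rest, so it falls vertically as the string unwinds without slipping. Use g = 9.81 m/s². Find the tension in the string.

Translation: Mg − T = Ma. Rotation about the center: TR = Iα with I = MR².
With a = αR: T = (I/R²)a = M a, so Mg = (1 + 1.000)Ma.
a = g/(1 + 1.000) = 9.81/2.000 = 4.905 m/s².
T = 1.000·M·a = (1.000)(17.3)(4.905) = 84.86 N.

T ≈ 84.9 N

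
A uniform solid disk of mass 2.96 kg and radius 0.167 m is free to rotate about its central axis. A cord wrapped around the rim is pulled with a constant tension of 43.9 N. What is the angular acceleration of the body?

α ≈ 178 rad/s²

I = ½MR² = (1/2)(2.96)(0.167)² = 0.04128 kg·m².
τ = F R = (43.9)(0.167) = 7.331 N·m.
Newton's second law for rotation, τ = Iα, gives α = τ/I = 7.331/0.04128 = 177.6 rad/s².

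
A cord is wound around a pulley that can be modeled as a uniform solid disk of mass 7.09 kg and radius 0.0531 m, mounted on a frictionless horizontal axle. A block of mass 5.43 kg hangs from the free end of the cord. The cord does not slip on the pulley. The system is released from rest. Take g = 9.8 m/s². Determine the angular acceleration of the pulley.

I = ½MR² = (1/2)(7.09)(0.0531)² = 0.009996 kg·m².
Block: mg − T = ma. Pulley: TR = Iα. No-slip: a = αR, so T = (I/R²)a = 3.545·a.
Then mg = (m + 3.545)a, so a = (5.43)(9.8)/(5.43 + 3.545) = 5.929 m/s².
α = a/R = 5.929/0.0531 = 111.7 rad/s².

α ≈ 112 rad/s²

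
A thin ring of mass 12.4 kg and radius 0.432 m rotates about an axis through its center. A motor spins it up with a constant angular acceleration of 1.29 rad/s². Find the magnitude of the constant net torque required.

I = MR² = (12.4)(0.432)² = 2.314 kg·m².
τ = Iα = (2.314)(1.290) = 2.985 N·m.

τ ≈ 2.99 N·m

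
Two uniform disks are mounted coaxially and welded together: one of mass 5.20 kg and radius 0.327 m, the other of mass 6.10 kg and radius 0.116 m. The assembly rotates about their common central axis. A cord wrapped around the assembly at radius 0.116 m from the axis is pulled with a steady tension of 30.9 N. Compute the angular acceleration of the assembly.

I = ½M₁R₁² + ½M₂R₂² = ½(5.20)(0.327)² + ½(6.10)(0.116)² = 0.3191 kg·m².
τ = F r = (30.9)(0.116) = 3.584 N·m.
α = τ/I = 3.584/0.3191 = 11.23 rad/s².

α ≈ 11.2 rad/s²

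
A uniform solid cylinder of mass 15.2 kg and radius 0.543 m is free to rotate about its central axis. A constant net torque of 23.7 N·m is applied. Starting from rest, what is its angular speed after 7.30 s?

I = ½MR² = (1/2)(15.2)(0.543)² = 2.241 kg·m².
α = τ/I = 23.7/2.241 = 10.58 rad/s².
ω = ω₀ + αt = 0 + (10.58)(7.30) = 77.21 rad/s.

ω ≈ 77.2 rad/s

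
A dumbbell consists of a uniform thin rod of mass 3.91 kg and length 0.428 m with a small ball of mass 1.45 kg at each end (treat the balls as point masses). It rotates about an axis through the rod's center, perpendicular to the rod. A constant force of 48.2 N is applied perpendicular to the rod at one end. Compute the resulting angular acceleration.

I_rod = (1/12)ML² = (1/12)(3.91)(0.428)² = 0.05969 kg·m².
I_balls = 2·m·(L/2)² = 2(1.45)(0.2140)² = 0.1328 kg·m².
Total I = 0.1925 kg·m².
τ = F·(L/2) = (48.2)(0.214) = 10.31 N·m.
α = τ/I = 10.31/0.1925 = 53.58 rad/s².

α ≈ 53.6 rad/s²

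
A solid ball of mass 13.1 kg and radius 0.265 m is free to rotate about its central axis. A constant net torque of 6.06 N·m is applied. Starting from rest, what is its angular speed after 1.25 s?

ω ≈ 20.6 rad/s

I = (2/5)MR² = (2/5)(13.1)(0.265)² = 0.3680 kg·m².
α = τ/I = 6.06/0.3680 = 16.47 rad/s².
ω = ω₀ + αt = 0 + (16.47)(1.25) = 20.59 rad/s.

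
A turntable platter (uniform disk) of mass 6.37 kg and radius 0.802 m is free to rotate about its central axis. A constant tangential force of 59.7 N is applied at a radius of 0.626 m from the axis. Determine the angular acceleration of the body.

α ≈ 18.2 rad/s²

I = ½MR² = (1/2)(6.37)(0.802)² = 2.049 kg·m².
τ = F·r = (59.7)(0.626) = 37.37 N·m.
Newton's second law for rotation, τ = Iα, gives α = τ/I = 37.37/2.049 = 18.24 rad/s².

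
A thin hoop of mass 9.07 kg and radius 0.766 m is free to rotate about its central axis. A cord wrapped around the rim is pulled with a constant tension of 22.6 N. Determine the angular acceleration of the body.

I = MR² = (9.07)(0.766)² = 5.322 kg·m².
τ = F R = (22.6)(0.766) = 17.31 N·m.
From τ = Iα: α = 17.31/5.322 = 3.253 rad/s².

α ≈ 3.25 rad/s²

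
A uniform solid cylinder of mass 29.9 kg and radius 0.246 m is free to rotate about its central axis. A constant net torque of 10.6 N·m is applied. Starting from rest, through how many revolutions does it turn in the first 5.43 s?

I = ½MR² = (1/2)(29.9)(0.246)² = 0.9047 kg·m².
α = τ/I = 10.6/0.9047 = 11.72 rad/s².
θ = ½αt² = ½(11.72)(5.43)² = 172.7 rad.
Revolutions = θ/(2π) = 27.49.

≈ 27.5 revolutions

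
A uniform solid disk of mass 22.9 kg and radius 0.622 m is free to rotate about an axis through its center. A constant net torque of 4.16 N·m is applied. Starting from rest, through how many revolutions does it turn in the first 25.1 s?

I = ½MR² = (1/2)(22.9)(0.622)² = 4.430 kg·m².
α = τ/I = 4.16/4.430 = 0.9391 rad/s².
θ = ½αt² = ½(0.9391)(25.1)² = 295.8 rad.
Revolutions = θ/(2π) = 47.08.

≈ 47.1 revolutions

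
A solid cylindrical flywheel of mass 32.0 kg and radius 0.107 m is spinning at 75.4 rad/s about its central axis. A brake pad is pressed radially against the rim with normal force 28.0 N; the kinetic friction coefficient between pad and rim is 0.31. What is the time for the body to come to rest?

t ≈ 14.9 s

I = ½MR² = (1/2)(32.0)(0.107)² = 0.1832 kg·m².
Friction force f = μN = (0.31)(28.0) = 8.680 N at the rim; torque magnitude τ = fR = 0.9288 N·m, opposing ω.
|α| = τ/I = 0.9288/0.1832 = 5.070 rad/s² (deceleration).
0 = ω₀ − |α|t ⇒ t = ω₀/|α| = 75.4/5.070 = 14.87 s.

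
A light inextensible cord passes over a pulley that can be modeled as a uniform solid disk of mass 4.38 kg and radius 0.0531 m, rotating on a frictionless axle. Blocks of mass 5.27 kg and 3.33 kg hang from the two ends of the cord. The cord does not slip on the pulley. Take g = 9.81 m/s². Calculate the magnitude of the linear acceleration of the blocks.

I = ½MR² = (1/2)(4.38)(0.0531)² = 0.006175 kg·m².
Heavier block: m₁g − T₁ = m₁a. Lighter block: T₂ − m₂g = m₂a.
Pulley: (T₁ − T₂)R = Iα = I(a/R), so T₁ − T₂ = (I/R²)a = (1/2)M_p a = 2.190·a.
Adding the three: (m₁ − m₂)g = (m₁ + m₂ + 2.190)a, so a = (5.27 − 3.33)(9.81)/(5.27 + 3.33 + 2.190) = 1.764 m/s².

a ≈ 1.76 m/s²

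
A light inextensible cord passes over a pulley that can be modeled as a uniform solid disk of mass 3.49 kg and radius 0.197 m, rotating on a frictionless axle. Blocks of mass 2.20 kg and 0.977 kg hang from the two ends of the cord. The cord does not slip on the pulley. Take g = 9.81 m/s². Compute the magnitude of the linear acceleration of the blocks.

I = ½MR² = (1/2)(3.49)(0.197)² = 0.06772 kg·m².
Heavier block: m₁g − T₁ = m₁a. Lighter block: T₂ − m₂g = m₂a.
Pulley: (T₁ − T₂)R = Iα = I(a/R), so T₁ − T₂ = (I/R²)a = (1/2)M_p a = 1.745·a.
Adding the three: (m₁ − m₂)g = (m₁ + m₂ + 1.745)a, so a = (2.20 − 0.977)(9.81)/(2.20 + 0.977 + 1.745) = 2.438 m/s².

a ≈ 2.44 m/s²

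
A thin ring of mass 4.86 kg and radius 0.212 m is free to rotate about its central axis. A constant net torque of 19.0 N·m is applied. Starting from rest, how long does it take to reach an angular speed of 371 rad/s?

t ≈ 4.27 s

I = MR² = (4.86)(0.212)² = 0.2184 kg·m².
α = τ/I = 19.0/0.2184 = 86.99 rad/s².
ω = αt ⇒ t = ω/α = 371/86.99 = 4.265 s.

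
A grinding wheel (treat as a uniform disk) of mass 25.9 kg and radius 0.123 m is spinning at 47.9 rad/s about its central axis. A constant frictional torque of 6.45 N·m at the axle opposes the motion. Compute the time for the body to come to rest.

I = ½MR² = (1/2)(25.9)(0.123)² = 0.1959 kg·m².
The net torque has magnitude 6.45 N·m, opposing ω.
|α| = τ/I = 6.450/0.1959 = 32.92 rad/s² (deceleration).
0 = ω₀ − |α|t ⇒ t = ω₀/|α| = 47.9/32.92 = 1.455 s.

t ≈ 1.45 s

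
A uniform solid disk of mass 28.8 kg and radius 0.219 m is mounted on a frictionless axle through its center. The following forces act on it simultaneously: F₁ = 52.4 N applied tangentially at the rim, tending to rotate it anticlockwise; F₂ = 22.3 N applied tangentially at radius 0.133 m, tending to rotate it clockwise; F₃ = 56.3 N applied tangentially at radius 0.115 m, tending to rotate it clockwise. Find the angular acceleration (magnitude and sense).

I = ½MR² = (1/2)(28.8)(0.219)² = 0.6906 kg·m².
Taking anticlockwise as positive: τ₁ = +(52.4)(0.219) = +11.48 N·m; τ₂ = −(22.3)(0.133) = −2.966 N·m; τ₃ = −(56.3)(0.115) = −6.474 N·m.
Net torque τ = 2.035 N·m.
α = τ/I = 2.035/0.6906 = 2.947 rad/s².

α ≈ 2.95 rad/s², anticlockwise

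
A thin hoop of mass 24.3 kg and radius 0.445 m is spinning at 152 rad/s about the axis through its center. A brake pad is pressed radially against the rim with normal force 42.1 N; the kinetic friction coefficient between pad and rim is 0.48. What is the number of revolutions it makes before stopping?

I = MR² = (24.3)(0.445)² = 4.812 kg·m².
Friction force f = μN = (0.48)(42.1) = 20.21 N at the rim; torque magnitude τ = fR = 8.993 N·m, opposing ω.
|α| = τ/I = 8.993/4.812 = 1.869 rad/s² (deceleration).
ω² = ω₀² − 2|α|θ with ω = 0 ⇒ θ = ω₀²/(2|α|) = 6182 rad = 983.8 rev.

≈ 984 revolutions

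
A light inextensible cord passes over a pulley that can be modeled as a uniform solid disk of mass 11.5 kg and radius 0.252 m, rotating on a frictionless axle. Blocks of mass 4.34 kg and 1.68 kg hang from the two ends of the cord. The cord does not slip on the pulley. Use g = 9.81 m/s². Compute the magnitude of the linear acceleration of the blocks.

I = ½MR² = (1/2)(11.5)(0.252)² = 0.3651 kg·m².
Heavier block: m₁g − T₁ = m₁a. Lighter block: T₂ − m₂g = m₂a.
Pulley: (T₁ − T₂)R = Iα = I(a/R), so T₁ − T₂ = (I/R²)a = (1/2)M_p a = 5.750·a.
Adding the three: (m₁ − m₂)g = (m₁ + m₂ + 5.750)a, so a = (4.34 − 1.68)(9.81)/(4.34 + 1.68 + 5.750) = 2.217 m/s².

a ≈ 2.22 m/s²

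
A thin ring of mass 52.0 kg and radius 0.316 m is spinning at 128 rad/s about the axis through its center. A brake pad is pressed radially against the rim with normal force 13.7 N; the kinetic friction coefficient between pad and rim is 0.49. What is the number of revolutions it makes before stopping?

I = MR² = (52.0)(0.316)² = 5.193 kg·m².
Friction force f = μN = (0.49)(13.7) = 6.713 N at the rim; torque magnitude τ = fR = 2.121 N·m, opposing ω.
|α| = τ/I = 2.121/5.193 = 0.4085 rad/s² (deceleration).
ω² = ω₀² − 2|α|θ with ω = 0 ⇒ θ = ω₀²/(2|α|) = 20050 rad = 3191 rev.

≈ 3190 revolutions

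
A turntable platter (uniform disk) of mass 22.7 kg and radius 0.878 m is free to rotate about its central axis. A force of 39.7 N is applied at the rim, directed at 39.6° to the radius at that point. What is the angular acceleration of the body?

I = ½MR² = (1/2)(22.7)(0.878)² = 8.750 kg·m².
Only the tangential component produces torque: τ = F R sinθ = (39.7)(0.878) sin 39.6° = 22.22 N·m.
From τ = Iα: α = 22.22/8.750 = 2.539 rad/s².

α ≈ 2.54 rad/s²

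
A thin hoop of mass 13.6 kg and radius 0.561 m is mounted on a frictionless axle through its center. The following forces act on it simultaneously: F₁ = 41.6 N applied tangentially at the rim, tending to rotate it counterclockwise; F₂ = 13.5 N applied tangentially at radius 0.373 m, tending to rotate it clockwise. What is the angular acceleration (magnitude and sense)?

α ≈ 4.28 rad/s², counterclockwise

I = MR² = (13.6)(0.561)² = 4.280 kg·m².
Taking counterclockwise as positive: τ₁ = +(41.6)(0.561) = +23.34 N·m; τ₂ = −(13.5)(0.373) = −5.035 N·m.
Net torque τ = 18.30 N·m.
α = τ/I = 18.30/4.280 = 4.276 rad/s².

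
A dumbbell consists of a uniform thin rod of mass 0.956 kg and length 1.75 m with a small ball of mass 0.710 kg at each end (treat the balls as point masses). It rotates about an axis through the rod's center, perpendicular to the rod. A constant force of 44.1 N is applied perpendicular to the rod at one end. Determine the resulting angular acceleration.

I_rod = (1/12)ML² = (1/12)(0.956)(1.75)² = 0.2440 kg·m².
I_balls = 2·m·(L/2)² = 2(0.710)(0.8750)² = 1.087 kg·m².
Total I = 1.331 kg·m².
τ = F·(L/2) = (44.1)(0.875) = 38.59 N·m.
α = τ/I = 38.59/1.331 = 28.99 rad/s².

α ≈ 29.0 rad/s²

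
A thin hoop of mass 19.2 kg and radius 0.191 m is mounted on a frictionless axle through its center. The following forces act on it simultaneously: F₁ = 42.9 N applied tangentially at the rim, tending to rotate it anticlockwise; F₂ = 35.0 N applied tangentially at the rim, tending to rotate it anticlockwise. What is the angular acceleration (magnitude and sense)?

I = MR² = (19.2)(0.191)² = 0.7004 kg·m².
Taking anticlockwise as positive: τ₁ = +(42.9)(0.191) = +8.194 N·m; τ₂ = +(35.0)(0.191) = +6.685 N·m.
Net torque τ = 14.88 N·m.
α = τ/I = 14.88/0.7004 = 21.24 rad/s².

α ≈ 21.2 rad/s², anticlockwise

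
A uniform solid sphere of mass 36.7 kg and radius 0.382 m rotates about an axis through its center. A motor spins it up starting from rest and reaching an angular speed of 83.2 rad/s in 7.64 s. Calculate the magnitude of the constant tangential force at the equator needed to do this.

F ≈ 61.1 N

I = (2/5)MR² = (2/5)(36.7)(0.382)² = 2.142 kg·m².
α = Δω/Δt = (83.2 − 0)/7.64 = 10.89 rad/s².
The required torque is τ = Iα = (2.142)(10.89) = 23.33 N·m.
A tangential force at the equator gives τ = FR, so F = τ/R = 23.33/0.382 = 61.07 N.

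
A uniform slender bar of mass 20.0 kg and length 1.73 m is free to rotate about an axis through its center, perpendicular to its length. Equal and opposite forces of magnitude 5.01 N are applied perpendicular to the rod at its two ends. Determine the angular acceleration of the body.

I = (1/12)ML² = (1/12)(20.0)(1.73)² = 4.988 kg·m².
The couple gives τ = F·(L/2) + F·(L/2) = F L = (5.01)(1.73) = 8.667 N·m.
Newton's second law for rotation, τ = Iα, gives α = τ/I = 8.667/4.988 = 1.738 rad/s².

α ≈ 1.74 rad/s²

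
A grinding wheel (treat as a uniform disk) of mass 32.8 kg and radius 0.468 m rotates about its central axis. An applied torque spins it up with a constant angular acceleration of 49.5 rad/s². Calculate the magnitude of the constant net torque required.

I = ½MR² = (1/2)(32.8)(0.468)² = 3.592 kg·m².
τ = Iα = (3.592)(49.50) = 177.8 N·m.

τ ≈ 178 N·m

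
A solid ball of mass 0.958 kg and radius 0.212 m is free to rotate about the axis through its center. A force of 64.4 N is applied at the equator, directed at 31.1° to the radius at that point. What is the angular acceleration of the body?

α ≈ 409 rad/s²

I = (2/5)MR² = (2/5)(0.958)(0.212)² = 0.01722 kg·m².
Only the tangential component produces torque: τ = F R sinθ = (64.4)(0.212) sin 31.1° = 7.052 N·m.
Newton's second law for rotation, τ = Iα, gives α = τ/I = 7.052/0.01722 = 409.5 rad/s².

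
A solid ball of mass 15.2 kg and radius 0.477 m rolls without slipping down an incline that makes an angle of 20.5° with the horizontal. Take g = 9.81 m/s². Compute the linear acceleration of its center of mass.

a ≈ 2.45 m/s²

Translation along the incline: Mg sinθ − f = Ma.
Rotation about the center: fR = Iα with I = (2/5)MR². No-slip gives a = αR, so f = (I/R²)a = (2/5)M a.
Substituting: Mg sinθ = (1 + 0.4000)Ma, so a = g sinθ/(1 + 0.4000) = (9.81) sin 20.5° / 1.400 = 2.454 m/s².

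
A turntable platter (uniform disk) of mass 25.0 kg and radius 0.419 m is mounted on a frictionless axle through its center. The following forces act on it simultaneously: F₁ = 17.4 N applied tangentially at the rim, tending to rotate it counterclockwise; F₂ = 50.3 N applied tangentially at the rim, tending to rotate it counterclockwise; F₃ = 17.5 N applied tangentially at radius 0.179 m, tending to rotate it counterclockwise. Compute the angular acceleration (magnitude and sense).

α ≈ 14.4 rad/s², counterclockwise

I = ½MR² = (1/2)(25.0)(0.419)² = 2.195 kg·m².
Taking counterclockwise as positive: τ₁ = +(17.4)(0.419) = +7.291 N·m; τ₂ = +(50.3)(0.419) = +21.08 N·m; τ₃ = +(17.5)(0.179) = +3.132 N·m.
Net torque τ = 31.50 N·m.
α = τ/I = 31.50/2.195 = 14.35 rad/s².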